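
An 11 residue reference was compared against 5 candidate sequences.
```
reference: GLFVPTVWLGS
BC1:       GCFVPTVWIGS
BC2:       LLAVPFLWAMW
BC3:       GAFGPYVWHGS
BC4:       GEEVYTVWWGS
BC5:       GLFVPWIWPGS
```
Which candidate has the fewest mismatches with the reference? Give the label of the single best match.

BC1

BC1 differs at 2 positions; BC2 differs at 7 positions; BC3 differs at 4 positions; BC4 differs at 4 positions; BC5 differs at 3 positions. The closest is BC1.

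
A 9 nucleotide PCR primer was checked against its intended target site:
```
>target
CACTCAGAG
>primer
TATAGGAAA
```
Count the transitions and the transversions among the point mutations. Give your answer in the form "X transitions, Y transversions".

Mismatches (1-based):
base 1: C→T (pyrimidine→pyrimidine, transition)
base 3: C→T (pyrimidine→pyrimidine, transition)
base 4: T→A (pyrimidine→purine, transversion)
base 5: C→G (pyrimidine→purine, transversion)
base 6: A→G (purine→purine, transition)
base 7: G→A (purine→purine, transition)
base 9: G→A (purine→purine, transition)

5 transitions, 2 transversions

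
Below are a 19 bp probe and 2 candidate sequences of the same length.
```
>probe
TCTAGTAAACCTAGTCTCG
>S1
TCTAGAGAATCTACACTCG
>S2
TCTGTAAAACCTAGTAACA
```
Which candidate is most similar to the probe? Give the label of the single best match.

Hamming distances to probe — S1: 5; S2: 6.
Smallest is S1 with 5 mismatches.

S1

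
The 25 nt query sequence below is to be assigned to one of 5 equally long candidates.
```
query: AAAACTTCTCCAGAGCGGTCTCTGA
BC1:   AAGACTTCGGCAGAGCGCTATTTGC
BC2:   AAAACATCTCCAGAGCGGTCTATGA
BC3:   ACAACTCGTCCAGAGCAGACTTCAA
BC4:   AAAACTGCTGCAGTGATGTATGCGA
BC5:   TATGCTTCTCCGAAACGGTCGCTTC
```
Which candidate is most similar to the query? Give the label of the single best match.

Hamming distances to query — BC1: 7; BC2: 2; BC3: 8; BC4: 8; BC5: 9.
Smallest is BC2 with 2 mismatches.

BC2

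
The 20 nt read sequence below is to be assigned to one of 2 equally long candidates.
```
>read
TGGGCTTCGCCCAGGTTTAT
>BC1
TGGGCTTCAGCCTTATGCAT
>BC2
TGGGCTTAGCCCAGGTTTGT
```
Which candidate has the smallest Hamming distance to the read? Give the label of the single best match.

BC2

Hamming distances to read — BC1: 7; BC2: 2.
Smallest is BC2 with 2 mismatches.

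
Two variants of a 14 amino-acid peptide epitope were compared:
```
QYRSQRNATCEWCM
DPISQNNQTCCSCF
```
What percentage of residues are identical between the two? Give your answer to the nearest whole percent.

8 positions differ (1, 2, 3, 6, 8, 11, 12, 14), so 6 of 14 match: 6/14 = 42.86%.

43%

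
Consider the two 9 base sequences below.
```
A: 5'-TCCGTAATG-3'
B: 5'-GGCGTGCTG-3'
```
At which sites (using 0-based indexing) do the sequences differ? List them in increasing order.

0, 1, 5, 6

Scanning 0-based: 0: T/G; 1: C/G; 5: A/G; 6: A/C.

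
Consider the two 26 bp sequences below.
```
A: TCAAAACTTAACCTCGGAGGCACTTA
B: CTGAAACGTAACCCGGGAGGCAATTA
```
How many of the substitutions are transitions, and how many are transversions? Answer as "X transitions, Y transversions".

Transitions (purine↔purine or pyrimidine↔pyrimidine): 1 T→C, 2 C→T, 3 A→G, 14 T→C.
Transversions (purine↔pyrimidine): 8 T→G, 15 C→G, 23 C→A.

4 transitions, 3 transversions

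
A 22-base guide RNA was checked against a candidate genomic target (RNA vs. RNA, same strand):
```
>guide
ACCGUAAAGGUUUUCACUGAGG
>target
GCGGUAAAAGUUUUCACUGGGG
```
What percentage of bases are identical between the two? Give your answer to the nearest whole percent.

82%

Mismatches at positions 1, 3, 9, 20 (1-based): 4 of 22.
Identical positions: 18/22 = 81.82% → 82%.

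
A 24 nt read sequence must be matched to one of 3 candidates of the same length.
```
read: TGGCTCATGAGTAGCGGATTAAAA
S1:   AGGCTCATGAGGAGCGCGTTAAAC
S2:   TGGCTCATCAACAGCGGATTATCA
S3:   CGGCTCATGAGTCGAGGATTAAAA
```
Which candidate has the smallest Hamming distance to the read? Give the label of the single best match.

S3

S1 differs at 5 positions; S2 differs at 5 positions; S3 differs at 3 positions. The closest is S3.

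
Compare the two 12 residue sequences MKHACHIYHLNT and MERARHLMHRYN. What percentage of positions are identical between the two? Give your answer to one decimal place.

33.3%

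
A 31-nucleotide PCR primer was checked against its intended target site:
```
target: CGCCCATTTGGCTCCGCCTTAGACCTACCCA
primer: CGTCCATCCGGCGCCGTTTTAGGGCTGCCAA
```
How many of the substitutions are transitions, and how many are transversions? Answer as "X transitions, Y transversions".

7 transitions, 3 transversions

Transitions (purine↔purine or pyrimidine↔pyrimidine): 3 C→T, 8 T→C, 9 T→C, 17 C→T, 18 C→T, 23 A→G, 27 A→G.
Transversions (purine↔pyrimidine): 13 T→G, 24 C→G, 30 C→A.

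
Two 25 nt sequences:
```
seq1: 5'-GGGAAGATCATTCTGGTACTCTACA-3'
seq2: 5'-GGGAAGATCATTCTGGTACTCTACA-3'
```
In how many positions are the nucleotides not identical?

The two sequences are identical at every position.

0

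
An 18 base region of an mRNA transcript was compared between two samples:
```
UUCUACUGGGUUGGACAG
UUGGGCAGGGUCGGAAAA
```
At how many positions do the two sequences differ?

7

Comparing position by position, 7 positions differ: 3 (C/G), 4 (U/G), 5 (A/G), 7 (U/A), 12 (U/C), 16 (C/A), 18 (G/A).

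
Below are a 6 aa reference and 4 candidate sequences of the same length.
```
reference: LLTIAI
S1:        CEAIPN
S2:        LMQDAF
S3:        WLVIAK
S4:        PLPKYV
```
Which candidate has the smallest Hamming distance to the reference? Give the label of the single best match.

S1 differs at 5 residues; S2 differs at 4 residues; S3 differs at 3 residues; S4 differs at 5 residues. The closest is S3.

S3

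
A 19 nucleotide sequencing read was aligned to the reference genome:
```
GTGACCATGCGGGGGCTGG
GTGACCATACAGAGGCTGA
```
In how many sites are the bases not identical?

4

The sequences differ at sites 9, 11, 13, 19 (1-based) — 4 in total.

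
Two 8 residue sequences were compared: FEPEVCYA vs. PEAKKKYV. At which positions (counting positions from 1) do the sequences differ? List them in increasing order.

Differences at position 1 (F→P), position 3 (P→A), position 4 (E→K), position 5 (V→K), position 6 (C→K), position 8 (A→V).

1, 3, 4, 5, 6, 8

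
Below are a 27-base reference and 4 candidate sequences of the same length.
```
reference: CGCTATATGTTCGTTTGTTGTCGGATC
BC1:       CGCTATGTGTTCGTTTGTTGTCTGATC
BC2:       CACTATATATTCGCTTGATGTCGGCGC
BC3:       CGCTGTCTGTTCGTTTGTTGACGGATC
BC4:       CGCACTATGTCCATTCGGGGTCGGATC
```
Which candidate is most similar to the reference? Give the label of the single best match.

BC1 differs at 2 bases; BC2 differs at 6 bases; BC3 differs at 3 bases; BC4 differs at 7 bases. The closest is BC1.

BC1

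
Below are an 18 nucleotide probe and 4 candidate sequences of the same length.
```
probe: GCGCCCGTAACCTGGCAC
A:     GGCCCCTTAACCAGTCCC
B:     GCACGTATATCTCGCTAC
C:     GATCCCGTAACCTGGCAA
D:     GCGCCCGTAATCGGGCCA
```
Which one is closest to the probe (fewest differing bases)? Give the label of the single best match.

C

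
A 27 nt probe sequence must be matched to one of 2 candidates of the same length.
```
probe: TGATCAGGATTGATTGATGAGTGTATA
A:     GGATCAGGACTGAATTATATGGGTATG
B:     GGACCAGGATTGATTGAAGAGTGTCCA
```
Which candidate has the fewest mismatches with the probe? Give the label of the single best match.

B

Hamming distances to probe — A: 8; B: 5.
Smallest is B with 5 mismatches.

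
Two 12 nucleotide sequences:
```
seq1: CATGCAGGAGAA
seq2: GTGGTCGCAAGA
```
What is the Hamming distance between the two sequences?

8

Comparing position by position, 8 sites differ: 1 (C/G), 2 (A/T), 3 (T/G), 5 (C/T), 6 (A/C), 8 (G/C), 10 (G/A), 11 (A/G).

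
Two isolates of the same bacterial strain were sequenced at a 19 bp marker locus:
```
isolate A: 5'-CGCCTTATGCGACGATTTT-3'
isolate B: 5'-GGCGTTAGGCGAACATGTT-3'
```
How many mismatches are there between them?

Comparing position by position, 6 positions differ: 1 (C/G), 4 (C/G), 8 (T/G), 13 (C/A), 14 (G/C), 17 (T/G).

6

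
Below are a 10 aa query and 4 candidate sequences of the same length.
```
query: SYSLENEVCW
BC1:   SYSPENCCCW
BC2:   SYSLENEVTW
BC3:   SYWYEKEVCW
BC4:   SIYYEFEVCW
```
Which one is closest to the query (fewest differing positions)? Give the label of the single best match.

Hamming distances to query — BC1: 3; BC2: 1; BC3: 3; BC4: 4.
Smallest is BC2 with 1 mismatch.

BC2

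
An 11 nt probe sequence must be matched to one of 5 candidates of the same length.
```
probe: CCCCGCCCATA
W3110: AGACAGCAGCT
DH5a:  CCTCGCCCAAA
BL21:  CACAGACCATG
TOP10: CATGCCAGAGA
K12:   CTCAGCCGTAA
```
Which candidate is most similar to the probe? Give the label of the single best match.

W3110 differs at 9 positions; DH5a differs at 2 positions; BL21 differs at 4 positions; TOP10 differs at 7 positions; K12 differs at 5 positions. The closest is DH5a.

DH5a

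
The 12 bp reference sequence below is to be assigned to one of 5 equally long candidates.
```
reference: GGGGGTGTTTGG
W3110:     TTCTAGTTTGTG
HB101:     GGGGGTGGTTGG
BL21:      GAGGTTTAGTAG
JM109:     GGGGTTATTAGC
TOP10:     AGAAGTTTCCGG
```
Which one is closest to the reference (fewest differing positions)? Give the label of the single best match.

HB101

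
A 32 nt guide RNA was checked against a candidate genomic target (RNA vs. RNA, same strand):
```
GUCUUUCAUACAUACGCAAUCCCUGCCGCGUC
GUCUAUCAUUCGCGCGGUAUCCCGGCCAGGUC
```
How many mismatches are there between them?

10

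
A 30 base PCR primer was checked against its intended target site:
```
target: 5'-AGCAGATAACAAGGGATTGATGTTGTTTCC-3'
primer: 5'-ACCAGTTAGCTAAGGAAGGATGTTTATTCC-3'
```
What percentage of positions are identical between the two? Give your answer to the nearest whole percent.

Mismatches at positions 2, 6, 9, 11, 13, 17, 18, 25, 26 (1-based): 9 of 30.
Identical positions: 21/30 = 70% → 70%.

70%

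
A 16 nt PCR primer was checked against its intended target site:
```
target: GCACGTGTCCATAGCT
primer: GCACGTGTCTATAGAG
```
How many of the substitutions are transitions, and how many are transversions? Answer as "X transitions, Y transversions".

Mismatches (1-based):
site 10: C→T (pyrimidine→pyrimidine, transition)
site 15: C→A (pyrimidine→purine, transversion)
site 16: T→G (pyrimidine→purine, transversion)

1 transition, 2 transversions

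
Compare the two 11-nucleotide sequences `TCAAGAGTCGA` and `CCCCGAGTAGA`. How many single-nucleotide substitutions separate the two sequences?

4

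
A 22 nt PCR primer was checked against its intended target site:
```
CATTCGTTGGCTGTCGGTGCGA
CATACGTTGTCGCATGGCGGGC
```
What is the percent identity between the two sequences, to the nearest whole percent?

59%

Mismatches at positions 4, 10, 12, 13, 14, 15, 18, 20, 22 (1-based): 9 of 22.
Identical positions: 13/22 = 59.09% → 59%.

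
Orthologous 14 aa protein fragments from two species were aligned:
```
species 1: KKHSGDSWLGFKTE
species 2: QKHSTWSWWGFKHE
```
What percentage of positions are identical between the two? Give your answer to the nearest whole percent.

Mismatches at positions 1, 5, 6, 9, 13 (1-based): 5 of 14.
Identical positions: 9/14 = 64.29% → 64%.

64%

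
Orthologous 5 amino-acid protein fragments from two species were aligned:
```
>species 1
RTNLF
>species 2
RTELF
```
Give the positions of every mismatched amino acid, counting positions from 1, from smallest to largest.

3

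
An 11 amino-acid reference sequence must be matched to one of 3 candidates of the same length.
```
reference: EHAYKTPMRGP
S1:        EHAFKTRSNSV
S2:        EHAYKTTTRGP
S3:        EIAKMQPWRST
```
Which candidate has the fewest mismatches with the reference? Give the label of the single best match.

S2

S1 differs at 6 residues; S2 differs at 2 residues; S3 differs at 7 residues. The closest is S2.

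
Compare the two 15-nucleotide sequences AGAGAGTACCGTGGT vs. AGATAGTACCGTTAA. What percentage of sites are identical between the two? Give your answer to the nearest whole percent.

73%

Mismatches at positions 4, 13, 14, 15 (1-based): 4 of 15.
Identical positions: 11/15 = 73.33% → 73%.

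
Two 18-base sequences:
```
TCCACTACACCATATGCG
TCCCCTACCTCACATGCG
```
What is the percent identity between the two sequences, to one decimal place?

77.8%

Mismatches at positions 4, 9, 10, 13 (1-based): 4 of 18.
Identical positions: 14/18 = 77.78% → 77.8%.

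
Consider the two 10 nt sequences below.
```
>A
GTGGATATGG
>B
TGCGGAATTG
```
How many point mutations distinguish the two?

6

Mismatches (1-based): site 1: G→T; site 2: T→G; site 3: G→C; site 5: A→G; site 6: T→A; site 9: G→T.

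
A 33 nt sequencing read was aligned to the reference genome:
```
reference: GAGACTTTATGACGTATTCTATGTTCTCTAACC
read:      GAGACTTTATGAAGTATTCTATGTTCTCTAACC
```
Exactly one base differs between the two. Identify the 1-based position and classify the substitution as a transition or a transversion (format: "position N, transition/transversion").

position 13, transversion

The sequences differ only at position 13: C→A (pyrimidine→purine), a transversion.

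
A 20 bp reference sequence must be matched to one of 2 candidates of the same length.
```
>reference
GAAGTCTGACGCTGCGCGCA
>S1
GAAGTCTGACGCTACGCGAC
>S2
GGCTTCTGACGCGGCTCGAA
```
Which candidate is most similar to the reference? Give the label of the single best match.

S1 differs at 3 bases; S2 differs at 6 bases. The closest is S1.

S1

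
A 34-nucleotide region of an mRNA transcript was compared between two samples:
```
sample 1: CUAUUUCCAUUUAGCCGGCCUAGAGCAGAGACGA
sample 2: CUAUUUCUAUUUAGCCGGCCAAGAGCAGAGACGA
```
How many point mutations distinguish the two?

Mismatches (1-based): position 8: C→U; position 21: U→A.

2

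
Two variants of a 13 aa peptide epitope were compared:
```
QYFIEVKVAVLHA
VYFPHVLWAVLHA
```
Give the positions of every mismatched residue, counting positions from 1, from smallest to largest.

1, 4, 5, 7, 8

Scanning 1-based: 1: Q/V; 4: I/P; 5: E/H; 7: K/L; 8: V/W.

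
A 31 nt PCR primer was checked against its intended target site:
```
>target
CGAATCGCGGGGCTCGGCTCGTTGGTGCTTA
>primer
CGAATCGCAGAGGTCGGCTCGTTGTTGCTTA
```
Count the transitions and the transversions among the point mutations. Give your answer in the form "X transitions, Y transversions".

2 transitions, 2 transversions

Transitions (purine↔purine or pyrimidine↔pyrimidine): 9 G→A, 11 G→A.
Transversions (purine↔pyrimidine): 13 C→G, 25 G→T.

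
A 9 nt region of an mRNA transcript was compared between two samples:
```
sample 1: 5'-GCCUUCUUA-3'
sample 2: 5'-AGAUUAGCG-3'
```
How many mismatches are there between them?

7

The sequences differ at positions 1, 2, 3, 6, 7, 8, 9 (1-based) — 7 in total.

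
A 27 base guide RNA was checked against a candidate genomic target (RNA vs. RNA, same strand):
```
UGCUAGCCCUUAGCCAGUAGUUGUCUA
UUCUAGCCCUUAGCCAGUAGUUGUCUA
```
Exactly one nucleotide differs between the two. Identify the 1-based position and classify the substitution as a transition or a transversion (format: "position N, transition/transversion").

position 2, transversion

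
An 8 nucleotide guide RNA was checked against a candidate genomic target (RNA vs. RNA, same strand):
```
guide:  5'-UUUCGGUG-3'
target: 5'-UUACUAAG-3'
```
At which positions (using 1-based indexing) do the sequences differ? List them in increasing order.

Scanning 1-based: 3: U/A; 5: G/U; 6: G/A; 7: U/A.

3, 5, 6, 7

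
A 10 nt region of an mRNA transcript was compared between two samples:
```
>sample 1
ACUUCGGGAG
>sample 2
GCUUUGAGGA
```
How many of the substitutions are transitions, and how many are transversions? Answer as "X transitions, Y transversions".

5 transitions, 0 transversions

Transitions (purine↔purine or pyrimidine↔pyrimidine): 1 A→G, 5 C→U, 7 G→A, 9 A→G, 10 G→A.
Transversions (purine↔pyrimidine): none.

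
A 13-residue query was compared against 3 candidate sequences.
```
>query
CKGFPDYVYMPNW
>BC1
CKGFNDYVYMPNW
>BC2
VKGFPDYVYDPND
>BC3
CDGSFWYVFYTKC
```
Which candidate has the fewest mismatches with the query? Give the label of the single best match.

BC1

Hamming distances to query — BC1: 1; BC2: 3; BC3: 9.
Smallest is BC1 with 1 mismatch.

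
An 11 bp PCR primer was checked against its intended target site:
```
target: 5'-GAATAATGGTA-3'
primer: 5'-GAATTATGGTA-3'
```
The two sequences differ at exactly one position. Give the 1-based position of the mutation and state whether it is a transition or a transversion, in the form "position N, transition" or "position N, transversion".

The sequences differ only at position 5: A→T (purine→pyrimidine), a transversion.

position 5, transversion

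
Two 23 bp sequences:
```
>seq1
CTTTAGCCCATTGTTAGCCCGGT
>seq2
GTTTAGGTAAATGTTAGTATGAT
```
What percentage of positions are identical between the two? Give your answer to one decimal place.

60.9%

Mismatches at positions 1, 7, 8, 9, 11, 18, 19, 20, 22 (1-based): 9 of 23.
Identical positions: 14/23 = 60.87% → 60.9%.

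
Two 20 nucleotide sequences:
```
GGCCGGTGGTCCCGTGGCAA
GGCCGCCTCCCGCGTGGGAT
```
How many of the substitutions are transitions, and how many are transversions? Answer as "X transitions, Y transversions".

2 transitions, 6 transversions

Transitions (purine↔purine or pyrimidine↔pyrimidine): 7 T→C, 10 T→C.
Transversions (purine↔pyrimidine): 6 G→C, 8 G→T, 9 G→C, 12 C→G, 18 C→G, 20 A→T.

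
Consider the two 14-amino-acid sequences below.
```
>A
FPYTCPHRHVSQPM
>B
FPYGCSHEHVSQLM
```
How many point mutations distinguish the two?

The sequences differ at residues 4, 6, 8, 13 (1-based) — 4 in total.

4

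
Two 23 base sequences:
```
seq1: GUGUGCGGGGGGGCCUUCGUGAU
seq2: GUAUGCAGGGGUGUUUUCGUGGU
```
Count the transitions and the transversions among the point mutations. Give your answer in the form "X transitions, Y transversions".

Mismatches (1-based):
base 3: G→A (purine→purine, transition)
base 7: G→A (purine→purine, transition)
base 12: G→U (purine→pyrimidine, transversion)
base 14: C→U (pyrimidine→pyrimidine, transition)
base 15: C→U (pyrimidine→pyrimidine, transition)
base 22: A→G (purine→purine, transition)

5 transitions, 1 transversion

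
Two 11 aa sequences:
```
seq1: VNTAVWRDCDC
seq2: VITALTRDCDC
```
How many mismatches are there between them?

The sequences differ at residues 2, 5, 6 (1-based) — 3 in total.

3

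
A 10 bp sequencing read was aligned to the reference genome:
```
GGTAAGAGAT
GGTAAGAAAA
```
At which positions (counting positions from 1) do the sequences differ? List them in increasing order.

Scanning 1-based: 8: G/A; 10: T/A.

8, 10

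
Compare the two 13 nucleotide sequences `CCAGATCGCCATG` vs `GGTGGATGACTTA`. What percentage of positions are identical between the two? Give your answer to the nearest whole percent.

31%

9 positions differ (1, 2, 3, 5, 6, 7, 9, 11, 13), so 4 of 13 match: 4/13 = 30.77%.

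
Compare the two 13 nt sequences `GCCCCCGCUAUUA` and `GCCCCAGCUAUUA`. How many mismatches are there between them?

1

The sequences differ at bases 6 (1-based) — 1 in total.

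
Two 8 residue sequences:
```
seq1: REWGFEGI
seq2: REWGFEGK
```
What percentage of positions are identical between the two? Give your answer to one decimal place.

87.5%

Mismatch at position 8 (1-based): 1 of 8.
Identical positions: 7/8 = 87.5% → 87.5%.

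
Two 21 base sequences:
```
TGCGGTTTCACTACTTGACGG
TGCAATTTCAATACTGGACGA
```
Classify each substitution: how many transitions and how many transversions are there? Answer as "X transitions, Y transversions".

Transitions (purine↔purine or pyrimidine↔pyrimidine): 4 G→A, 5 G→A, 21 G→A.
Transversions (purine↔pyrimidine): 11 C→A, 16 T→G.

3 transitions, 2 transversions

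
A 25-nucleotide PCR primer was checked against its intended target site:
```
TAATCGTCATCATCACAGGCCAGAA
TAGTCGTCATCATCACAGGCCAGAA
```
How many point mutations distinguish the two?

Comparing position by position, 1 position differs: 3 (A/G).

1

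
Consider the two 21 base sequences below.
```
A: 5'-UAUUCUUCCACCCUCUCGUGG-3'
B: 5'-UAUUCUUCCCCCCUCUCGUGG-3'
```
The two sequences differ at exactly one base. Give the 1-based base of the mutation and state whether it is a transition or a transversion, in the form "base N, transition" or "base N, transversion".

base 10, transversion

The sequences differ only at base 10: A→C (purine→pyrimidine), a transversion.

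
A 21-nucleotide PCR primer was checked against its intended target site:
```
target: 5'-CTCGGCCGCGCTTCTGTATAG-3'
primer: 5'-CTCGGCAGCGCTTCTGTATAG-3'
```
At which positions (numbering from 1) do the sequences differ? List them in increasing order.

Scanning 1-based: 7: C/A.

7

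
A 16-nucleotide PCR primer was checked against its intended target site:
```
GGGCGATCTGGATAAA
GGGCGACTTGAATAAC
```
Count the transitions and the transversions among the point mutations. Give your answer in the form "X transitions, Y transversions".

3 transitions, 1 transversion

Transitions (purine↔purine or pyrimidine↔pyrimidine): 7 T→C, 8 C→T, 11 G→A.
Transversions (purine↔pyrimidine): 16 A→C.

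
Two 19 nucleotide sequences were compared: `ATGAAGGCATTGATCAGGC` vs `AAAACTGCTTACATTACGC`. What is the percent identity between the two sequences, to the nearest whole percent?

53%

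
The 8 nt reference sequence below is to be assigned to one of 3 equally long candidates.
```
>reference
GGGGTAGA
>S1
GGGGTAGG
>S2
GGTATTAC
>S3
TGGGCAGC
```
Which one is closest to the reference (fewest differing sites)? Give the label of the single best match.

S1 differs at 1 site; S2 differs at 5 sites; S3 differs at 3 sites. The closest is S1.

S1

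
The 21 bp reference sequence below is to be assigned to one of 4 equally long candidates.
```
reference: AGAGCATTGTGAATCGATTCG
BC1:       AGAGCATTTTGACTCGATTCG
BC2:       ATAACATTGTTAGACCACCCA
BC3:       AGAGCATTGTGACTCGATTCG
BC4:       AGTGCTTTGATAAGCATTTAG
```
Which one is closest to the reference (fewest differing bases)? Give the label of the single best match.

BC1 differs at 2 bases; BC2 differs at 9 bases; BC3 differs at 1 base; BC4 differs at 8 bases. The closest is BC3.

BC3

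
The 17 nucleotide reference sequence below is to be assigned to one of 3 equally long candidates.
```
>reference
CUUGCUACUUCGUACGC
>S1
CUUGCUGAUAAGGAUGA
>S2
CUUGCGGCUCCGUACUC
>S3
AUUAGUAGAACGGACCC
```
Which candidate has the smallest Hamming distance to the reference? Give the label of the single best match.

S2

Hamming distances to reference — S1: 7; S2: 4; S3: 8.
Smallest is S2 with 4 mismatches.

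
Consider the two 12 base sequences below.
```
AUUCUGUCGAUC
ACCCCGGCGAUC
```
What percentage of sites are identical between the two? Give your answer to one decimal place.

4 positions differ (2, 3, 5, 7), so 8 of 12 match: 8/12 = 66.67%.

66.7%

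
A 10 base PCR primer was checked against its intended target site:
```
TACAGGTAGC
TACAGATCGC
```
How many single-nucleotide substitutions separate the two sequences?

Mismatches (1-based): site 6: G→A; site 8: A→C.

2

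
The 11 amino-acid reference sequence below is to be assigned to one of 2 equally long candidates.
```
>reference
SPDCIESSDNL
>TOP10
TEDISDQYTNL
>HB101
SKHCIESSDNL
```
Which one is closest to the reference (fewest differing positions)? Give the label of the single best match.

Hamming distances to reference — TOP10: 8; HB101: 2.
Smallest is HB101 with 2 mismatches.

HB101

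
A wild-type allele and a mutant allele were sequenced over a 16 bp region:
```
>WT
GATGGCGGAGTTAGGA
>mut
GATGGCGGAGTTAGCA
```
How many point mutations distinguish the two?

Comparing position by position, 1 position differs: 15 (G/C).

1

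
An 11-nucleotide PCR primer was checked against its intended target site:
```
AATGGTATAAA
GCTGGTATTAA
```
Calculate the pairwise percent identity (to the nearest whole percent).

Mismatches at positions 1, 2, 9 (1-based): 3 of 11.
Identical positions: 8/11 = 72.73% → 73%.

73%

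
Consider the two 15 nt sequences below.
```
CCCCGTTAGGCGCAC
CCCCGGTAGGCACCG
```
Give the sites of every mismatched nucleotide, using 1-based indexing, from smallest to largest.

Differences at site 6 (T→G), site 12 (G→A), site 14 (A→C), site 15 (C→G).

6, 12, 14, 15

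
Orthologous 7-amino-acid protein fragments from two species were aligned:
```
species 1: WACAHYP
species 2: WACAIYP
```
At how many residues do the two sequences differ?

1

The sequences differ at residues 5 (1-based) — 1 in total.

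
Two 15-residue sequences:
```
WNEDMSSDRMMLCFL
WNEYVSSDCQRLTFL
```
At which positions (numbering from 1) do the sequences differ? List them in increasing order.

Scanning 1-based: 4: D/Y; 5: M/V; 9: R/C; 10: M/Q; 11: M/R; 13: C/T.

4, 5, 9, 10, 11, 13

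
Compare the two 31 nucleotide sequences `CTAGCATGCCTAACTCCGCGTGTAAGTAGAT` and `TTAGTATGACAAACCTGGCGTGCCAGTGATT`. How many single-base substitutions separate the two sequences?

12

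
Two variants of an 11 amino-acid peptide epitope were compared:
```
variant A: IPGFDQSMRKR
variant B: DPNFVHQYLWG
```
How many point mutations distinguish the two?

Comparing position by position, 9 residues differ: 1 (I/D), 3 (G/N), 5 (D/V), 6 (Q/H), 7 (S/Q), 8 (M/Y), 9 (R/L), 10 (K/W), 11 (R/G).

9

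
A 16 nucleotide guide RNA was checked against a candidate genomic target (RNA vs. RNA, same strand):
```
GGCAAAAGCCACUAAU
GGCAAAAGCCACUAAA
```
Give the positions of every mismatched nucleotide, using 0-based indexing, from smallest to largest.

Differences at position 15 (U→A).

15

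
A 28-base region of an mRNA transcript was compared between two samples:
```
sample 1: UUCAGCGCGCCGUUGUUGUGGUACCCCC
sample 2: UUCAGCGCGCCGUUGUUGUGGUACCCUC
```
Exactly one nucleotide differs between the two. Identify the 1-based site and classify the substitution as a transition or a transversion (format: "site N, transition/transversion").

site 27, transition

Site 27 changes C→U. C is a pyrimidine and U is a pyrimidine, so this is a transition.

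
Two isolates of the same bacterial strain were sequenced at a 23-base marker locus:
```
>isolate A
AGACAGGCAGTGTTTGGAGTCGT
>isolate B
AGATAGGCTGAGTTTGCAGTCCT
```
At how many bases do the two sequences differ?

5

The sequences differ at bases 4, 9, 11, 17, 22 (1-based) — 5 in total.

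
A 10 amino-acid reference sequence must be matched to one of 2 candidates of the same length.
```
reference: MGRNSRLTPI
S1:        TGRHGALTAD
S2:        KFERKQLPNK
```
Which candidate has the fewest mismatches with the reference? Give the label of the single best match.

S1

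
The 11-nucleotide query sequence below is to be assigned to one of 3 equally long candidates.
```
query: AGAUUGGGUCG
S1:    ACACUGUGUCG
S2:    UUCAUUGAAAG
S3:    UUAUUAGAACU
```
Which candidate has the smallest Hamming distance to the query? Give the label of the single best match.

S1

Hamming distances to query — S1: 3; S2: 8; S3: 6.
Smallest is S1 with 3 mismatches.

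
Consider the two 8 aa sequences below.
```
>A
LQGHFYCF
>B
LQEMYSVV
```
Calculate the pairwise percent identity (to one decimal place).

Mismatches at positions 3, 4, 5, 6, 7, 8 (1-based): 6 of 8.
Identical positions: 2/8 = 25% → 25.0%.

25.0%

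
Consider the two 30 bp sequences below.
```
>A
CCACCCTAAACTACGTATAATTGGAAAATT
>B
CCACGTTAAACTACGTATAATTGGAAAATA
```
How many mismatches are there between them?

3

The sequences differ at positions 5, 6, 30 (1-based) — 3 in total.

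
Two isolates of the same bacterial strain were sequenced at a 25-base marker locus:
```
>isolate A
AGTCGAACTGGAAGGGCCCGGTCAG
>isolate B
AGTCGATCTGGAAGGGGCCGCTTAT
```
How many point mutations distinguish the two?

5

The sequences differ at bases 7, 17, 21, 23, 25 (1-based) — 5 in total.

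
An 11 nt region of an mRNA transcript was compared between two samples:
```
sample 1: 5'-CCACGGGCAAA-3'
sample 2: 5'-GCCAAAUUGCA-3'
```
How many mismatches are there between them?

Comparing position by position, 9 sites differ: 1 (C/G), 3 (A/C), 4 (C/A), 5 (G/A), 6 (G/A), 7 (G/U), 8 (C/U), 9 (A/G), 10 (A/C).

9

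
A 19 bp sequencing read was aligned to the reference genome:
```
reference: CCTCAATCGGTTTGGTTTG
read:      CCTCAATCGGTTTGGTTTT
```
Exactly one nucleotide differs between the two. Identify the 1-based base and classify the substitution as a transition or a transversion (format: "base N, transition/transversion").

The sequences differ only at base 19: G→T (purine→pyrimidine), a transversion.

base 19, transversion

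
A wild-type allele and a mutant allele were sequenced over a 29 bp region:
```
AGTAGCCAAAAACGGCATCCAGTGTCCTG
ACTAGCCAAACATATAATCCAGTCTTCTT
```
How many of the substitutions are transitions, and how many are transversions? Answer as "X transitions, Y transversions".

Transitions (purine↔purine or pyrimidine↔pyrimidine): 13 C→T, 14 G→A, 26 C→T.
Transversions (purine↔pyrimidine): 2 G→C, 11 A→C, 15 G→T, 16 C→A, 24 G→C, 29 G→T.

3 transitions, 6 transversions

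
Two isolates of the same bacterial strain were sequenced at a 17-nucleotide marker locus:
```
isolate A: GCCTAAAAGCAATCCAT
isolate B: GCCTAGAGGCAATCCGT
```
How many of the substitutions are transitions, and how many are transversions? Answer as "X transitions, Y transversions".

3 transitions, 0 transversions

Mismatches (1-based):
position 6: A→G (purine→purine, transition)
position 8: A→G (purine→purine, transition)
position 16: A→G (purine→purine, transition)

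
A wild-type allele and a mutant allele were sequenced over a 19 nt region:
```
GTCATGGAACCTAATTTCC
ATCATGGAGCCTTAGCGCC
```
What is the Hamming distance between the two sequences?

6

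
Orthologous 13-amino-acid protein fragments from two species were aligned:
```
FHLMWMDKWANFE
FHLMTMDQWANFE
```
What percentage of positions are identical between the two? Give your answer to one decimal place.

84.6%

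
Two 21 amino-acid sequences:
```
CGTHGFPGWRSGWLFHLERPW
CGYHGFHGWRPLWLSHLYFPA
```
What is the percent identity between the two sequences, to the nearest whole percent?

8 positions differ (3, 7, 11, 12, 15, 18, 19, 21), so 13 of 21 match: 13/21 = 61.9%.

62%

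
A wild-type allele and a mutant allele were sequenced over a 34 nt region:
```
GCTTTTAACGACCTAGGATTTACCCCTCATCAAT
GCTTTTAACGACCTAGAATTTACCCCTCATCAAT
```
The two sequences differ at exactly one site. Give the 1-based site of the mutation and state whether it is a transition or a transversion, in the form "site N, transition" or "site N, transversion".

site 17, transition

Site 17 changes G→A. G is a purine and A is a purine, so this is a transition.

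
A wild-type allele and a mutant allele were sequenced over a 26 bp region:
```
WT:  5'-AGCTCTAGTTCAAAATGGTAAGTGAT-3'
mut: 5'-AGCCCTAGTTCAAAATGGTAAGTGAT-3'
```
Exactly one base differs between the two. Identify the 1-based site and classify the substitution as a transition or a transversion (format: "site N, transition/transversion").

Site 4 changes T→C. T is a pyrimidine and C is a pyrimidine, so this is a transition.

site 4, transition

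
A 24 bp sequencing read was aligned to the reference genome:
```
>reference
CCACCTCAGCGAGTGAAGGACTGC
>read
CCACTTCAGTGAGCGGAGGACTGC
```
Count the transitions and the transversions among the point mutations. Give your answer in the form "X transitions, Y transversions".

4 transitions, 0 transversions

Transitions (purine↔purine or pyrimidine↔pyrimidine): 5 C→T, 10 C→T, 14 T→C, 16 A→G.
Transversions (purine↔pyrimidine): none.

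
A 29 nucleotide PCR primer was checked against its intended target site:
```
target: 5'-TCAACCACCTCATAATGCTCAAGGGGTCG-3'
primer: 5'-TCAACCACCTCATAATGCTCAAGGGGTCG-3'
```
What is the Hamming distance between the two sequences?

0

No positions differ; the sequences are identical.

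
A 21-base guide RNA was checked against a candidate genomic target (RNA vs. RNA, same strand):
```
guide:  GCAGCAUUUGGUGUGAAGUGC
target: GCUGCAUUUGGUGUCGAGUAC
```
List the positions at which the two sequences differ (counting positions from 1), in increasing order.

3, 15, 16, 20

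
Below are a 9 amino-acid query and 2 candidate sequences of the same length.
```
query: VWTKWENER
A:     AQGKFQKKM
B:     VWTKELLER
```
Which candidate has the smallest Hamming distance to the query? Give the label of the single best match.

Hamming distances to query — A: 8; B: 3.
Smallest is B with 3 mismatches.

B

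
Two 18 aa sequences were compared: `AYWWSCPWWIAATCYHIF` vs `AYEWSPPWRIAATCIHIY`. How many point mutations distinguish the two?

The sequences differ at positions 3, 6, 9, 15, 18 (1-based) — 5 in total.

5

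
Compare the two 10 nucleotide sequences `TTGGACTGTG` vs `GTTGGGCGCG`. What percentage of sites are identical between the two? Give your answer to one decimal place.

Mismatches at positions 1, 3, 5, 6, 7, 9 (1-based): 6 of 10.
Identical positions: 4/10 = 40% → 40.0%.

40.0%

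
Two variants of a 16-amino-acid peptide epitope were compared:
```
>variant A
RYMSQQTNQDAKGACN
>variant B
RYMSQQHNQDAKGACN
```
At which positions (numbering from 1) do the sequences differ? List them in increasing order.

7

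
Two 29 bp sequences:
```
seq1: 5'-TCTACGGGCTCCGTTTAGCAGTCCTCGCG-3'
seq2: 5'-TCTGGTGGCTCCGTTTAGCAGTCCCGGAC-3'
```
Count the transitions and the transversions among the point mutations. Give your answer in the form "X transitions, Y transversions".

Mismatches (1-based):
site 4: A→G (purine→purine, transition)
site 5: C→G (pyrimidine→purine, transversion)
site 6: G→T (purine→pyrimidine, transversion)
site 25: T→C (pyrimidine→pyrimidine, transition)
site 26: C→G (pyrimidine→purine, transversion)
site 28: C→A (pyrimidine→purine, transversion)
site 29: G→C (purine→pyrimidine, transversion)

2 transitions, 5 transversions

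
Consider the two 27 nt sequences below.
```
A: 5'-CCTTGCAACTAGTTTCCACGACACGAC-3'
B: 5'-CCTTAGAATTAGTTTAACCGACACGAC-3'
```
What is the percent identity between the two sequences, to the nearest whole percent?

Mismatches at positions 5, 6, 9, 16, 17, 18 (1-based): 6 of 27.
Identical positions: 21/27 = 77.78% → 78%.

78%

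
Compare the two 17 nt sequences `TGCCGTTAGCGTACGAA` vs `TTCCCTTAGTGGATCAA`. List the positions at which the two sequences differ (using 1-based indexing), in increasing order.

2, 5, 10, 12, 14, 15

Scanning 1-based: 2: G/T; 5: G/C; 10: C/T; 12: T/G; 14: C/T; 15: G/C.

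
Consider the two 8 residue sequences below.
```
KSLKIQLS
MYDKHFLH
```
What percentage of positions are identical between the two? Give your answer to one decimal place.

6 positions differ (1, 2, 3, 5, 6, 8), so 2 of 8 match: 2/8 = 25%.

25.0%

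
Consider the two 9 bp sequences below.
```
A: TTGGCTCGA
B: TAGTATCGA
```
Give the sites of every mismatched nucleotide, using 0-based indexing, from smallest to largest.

1, 3, 4

Differences at site 1 (T→A), site 3 (G→T), site 4 (C→A).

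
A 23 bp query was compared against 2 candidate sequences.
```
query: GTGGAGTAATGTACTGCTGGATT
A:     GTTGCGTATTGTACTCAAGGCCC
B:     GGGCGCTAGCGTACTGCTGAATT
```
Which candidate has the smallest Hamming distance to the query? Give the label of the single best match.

A differs at 9 positions; B differs at 7 positions. The closest is B.

B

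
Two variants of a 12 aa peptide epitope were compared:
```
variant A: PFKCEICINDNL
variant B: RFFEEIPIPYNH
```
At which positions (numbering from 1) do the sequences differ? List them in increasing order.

1, 3, 4, 7, 9, 10, 12

Scanning 1-based: 1: P/R; 3: K/F; 4: C/E; 7: C/P; 9: N/P; 10: D/Y; 12: L/H.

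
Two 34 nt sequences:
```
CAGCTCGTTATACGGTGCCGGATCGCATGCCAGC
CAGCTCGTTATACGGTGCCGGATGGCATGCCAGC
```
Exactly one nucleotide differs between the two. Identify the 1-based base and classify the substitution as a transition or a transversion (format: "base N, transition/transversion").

Base 24 changes C→G. C is a pyrimidine and G is a purine, so this is a transversion.

base 24, transversion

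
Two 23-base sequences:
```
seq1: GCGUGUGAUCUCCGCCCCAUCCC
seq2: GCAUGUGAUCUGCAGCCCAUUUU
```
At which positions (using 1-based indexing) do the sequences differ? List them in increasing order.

3, 12, 14, 15, 21, 22, 23

Scanning 1-based: 3: G/A; 12: C/G; 14: G/A; 15: C/G; 21: C/U; 22: C/U; 23: C/U.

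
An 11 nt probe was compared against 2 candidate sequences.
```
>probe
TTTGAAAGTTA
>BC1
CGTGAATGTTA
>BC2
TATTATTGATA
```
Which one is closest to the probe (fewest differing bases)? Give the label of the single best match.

BC1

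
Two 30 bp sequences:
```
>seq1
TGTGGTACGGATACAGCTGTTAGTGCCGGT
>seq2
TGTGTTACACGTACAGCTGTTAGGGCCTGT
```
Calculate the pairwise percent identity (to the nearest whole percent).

80%

Mismatches at positions 5, 9, 10, 11, 24, 28 (1-based): 6 of 30.
Identical positions: 24/30 = 80% → 80%.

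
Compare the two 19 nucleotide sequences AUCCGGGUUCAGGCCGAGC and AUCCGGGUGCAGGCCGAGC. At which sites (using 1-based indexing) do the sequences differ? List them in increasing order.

Scanning 1-based: 9: U/G.

9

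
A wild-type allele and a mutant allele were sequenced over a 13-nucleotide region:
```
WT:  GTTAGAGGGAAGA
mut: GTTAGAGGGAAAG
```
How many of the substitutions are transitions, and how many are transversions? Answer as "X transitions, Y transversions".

Mismatches (1-based):
position 12: G→A (purine→purine, transition)
position 13: A→G (purine→purine, transition)

2 transitions, 0 transversions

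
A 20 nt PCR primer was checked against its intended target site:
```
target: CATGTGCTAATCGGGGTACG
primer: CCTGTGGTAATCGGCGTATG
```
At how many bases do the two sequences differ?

Comparing position by position, 4 bases differ: 2 (A/C), 7 (C/G), 15 (G/C), 19 (C/T).

4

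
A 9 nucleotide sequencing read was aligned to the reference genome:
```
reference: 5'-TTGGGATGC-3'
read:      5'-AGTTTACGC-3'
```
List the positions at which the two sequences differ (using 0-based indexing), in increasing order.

0, 1, 2, 3, 4, 6

Scanning 0-based: 0: T/A; 1: T/G; 2: G/T; 3: G/T; 4: G/T; 6: T/C.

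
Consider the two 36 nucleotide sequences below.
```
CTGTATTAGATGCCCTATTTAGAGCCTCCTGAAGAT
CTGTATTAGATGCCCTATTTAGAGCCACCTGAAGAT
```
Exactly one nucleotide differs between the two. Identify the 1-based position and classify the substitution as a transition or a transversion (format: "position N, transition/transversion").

The sequences differ only at position 27: T→A (pyrimidine→purine), a transversion.

position 27, transversion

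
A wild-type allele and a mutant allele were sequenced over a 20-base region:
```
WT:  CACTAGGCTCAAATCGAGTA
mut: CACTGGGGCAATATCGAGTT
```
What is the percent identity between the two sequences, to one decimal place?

70.0%

Mismatches at positions 5, 8, 9, 10, 12, 20 (1-based): 6 of 20.
Identical positions: 14/20 = 70% → 70.0%.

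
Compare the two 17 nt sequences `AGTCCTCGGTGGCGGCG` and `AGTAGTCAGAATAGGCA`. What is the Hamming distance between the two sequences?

8

The sequences differ at bases 4, 5, 8, 10, 11, 12, 13, 17 (1-based) — 8 in total.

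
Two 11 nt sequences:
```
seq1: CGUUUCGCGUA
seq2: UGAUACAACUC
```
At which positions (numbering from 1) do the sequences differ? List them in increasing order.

1, 3, 5, 7, 8, 9, 11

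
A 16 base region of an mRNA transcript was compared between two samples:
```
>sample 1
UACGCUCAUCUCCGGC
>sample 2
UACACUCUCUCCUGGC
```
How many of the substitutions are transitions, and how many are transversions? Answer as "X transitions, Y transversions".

5 transitions, 1 transversion

Mismatches (1-based):
base 4: G→A (purine→purine, transition)
base 8: A→U (purine→pyrimidine, transversion)
base 9: U→C (pyrimidine→pyrimidine, transition)
base 10: C→U (pyrimidine→pyrimidine, transition)
base 11: U→C (pyrimidine→pyrimidine, transition)
base 13: C→U (pyrimidine→pyrimidine, transition)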